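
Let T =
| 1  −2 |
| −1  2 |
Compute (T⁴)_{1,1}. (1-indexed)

T² = [[3, −6], [−3, 6]]
T³ = [[9, −18], [−9, 18]]
T⁴ = [[27, −54], [−27, 54]]

27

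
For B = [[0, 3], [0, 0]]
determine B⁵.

[[0, 0], [0, 0]]

B is strictly triangular, hence nilpotent: B² = 0, so B⁵ = 0.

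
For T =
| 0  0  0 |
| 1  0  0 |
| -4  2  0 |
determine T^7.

T is strictly triangular, hence nilpotent: T^3 = 0, so T^7 = 0.

[[0, 0, 0], [0, 0, 0], [0, 0, 0]]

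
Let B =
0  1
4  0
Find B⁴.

B² = [[4, 0], [0, 4]]
B³ = [[0, 4], [16, 0]]
B⁴ = [[16, 0], [0, 16]]

[[16, 0], [0, 16]]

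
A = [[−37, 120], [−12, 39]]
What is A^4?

tr A = 2 and det A = −3, so the characteristic polynomial is λ² − (2)λ + (−3) with roots −1 and 3.
Eigenvectors give P = [[10, 3], [3, 1]] with P⁻¹ = [[1, −3], [−3, 10]], and A = P·diag(−1, 3)·P⁻¹.
Then A^4 = P·diag(1, 81)·P⁻¹ = [[10, 243], [3, 81]] · [[1, −3], [−3, 10]] = [[−719, 2400], [−240, 801]].

[[−719, 2400], [−240, 801]]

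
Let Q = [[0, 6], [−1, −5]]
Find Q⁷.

[[3990, 12354], [−2059, −6305]]

tr Q = −5 and det Q = 6, so the characteristic polynomial is λ² − (−5)λ + (6) with roots −2 and −3.
Eigenvectors give P = [[3, −2], [−1, 1]] with P⁻¹ = [[1, 2], [1, 3]], and Q = P·diag(−2, −3)·P⁻¹.
Then Q⁷ = P·diag(−128, −2187)·P⁻¹ = [[−384, 4374], [128, −2187]] · [[1, 2], [1, 3]] = [[3990, 12354], [−2059, −6305]].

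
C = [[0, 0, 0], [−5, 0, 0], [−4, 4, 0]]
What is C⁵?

[[0, 0, 0], [0, 0, 0], [0, 0, 0]]

C is strictly triangular, hence nilpotent: C³ = 0, so C⁵ = 0.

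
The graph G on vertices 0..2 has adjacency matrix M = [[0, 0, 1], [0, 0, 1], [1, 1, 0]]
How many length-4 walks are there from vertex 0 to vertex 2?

0

The number of length-4 walks from vertex 0 to vertex 2 is entry (0,2) of M⁴, where M is the adjacency matrix.
M² = [[1, 1, 0], [1, 1, 0], [0, 0, 2]]
M³ = [[0, 0, 2], [0, 0, 2], [2, 2, 0]]
M⁴ = [[2, 2, 0], [2, 2, 0], [0, 0, 4]]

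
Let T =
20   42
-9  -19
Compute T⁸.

tr T = 1 and det T = -2, so the characteristic polynomial is λ² − (1)λ + (-2) with roots -1 and 2.
Eigenvectors give P = [[-2, 7], [1, -3]] with P⁻¹ = [[3, 7], [1, 2]], and T = P·diag(-1, 2)·P⁻¹.
Then T⁸ = P·diag(1, 256)·P⁻¹ = [[-2, 1792], [1, -768]] · [[3, 7], [1, 2]] = [[1786, 3570], [-765, -1529]].

[[1786, 3570], [-765, -1529]]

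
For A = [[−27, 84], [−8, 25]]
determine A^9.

[[−137787, 413364], [−39368, 118105]]

tr A = −2 and det A = −3, so the characteristic polynomial is λ² − (−2)λ + (−3) with roots 1 and −3.
Eigenvectors give P = [[3, −7], [1, −2]] with P⁻¹ = [[−2, 7], [−1, 3]], and A = P·diag(1, −3)·P⁻¹.
Then A^9 = P·diag(1, −19683)·P⁻¹ = [[3, 137781], [1, 39366]] · [[−2, 7], [−1, 3]] = [[−137787, 413364], [−39368, 118105]].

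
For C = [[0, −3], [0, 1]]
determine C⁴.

[[0, −3], [0, 1]]

C² = [[0, −3], [0, 1]]
C³ = [[0, −3], [0, 1]]
C⁴ = [[0, −3], [0, 1]]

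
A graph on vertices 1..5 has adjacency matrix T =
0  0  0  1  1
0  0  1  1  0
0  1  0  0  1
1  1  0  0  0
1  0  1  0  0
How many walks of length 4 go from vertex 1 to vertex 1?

6

The number of length-4 walks from vertex 1 to vertex 1 is entry (1,1) of T⁴, where T is the adjacency matrix.
T² = [[2, 1, 1, 0, 0], [1, 2, 0, 0, 1], [1, 0, 2, 1, 0], [0, 0, 1, 2, 1], [0, 1, 0, 1, 2]]
T³ = [[0, 1, 1, 3, 3], [1, 0, 3, 3, 1], [1, 3, 0, 1, 3], [3, 3, 1, 0, 1], [3, 1, 3, 1, 0]]
T⁴ = [[6, 4, 4, 1, 1], [4, 6, 1, 1, 4], [4, 1, 6, 4, 1], [1, 1, 4, 6, 4], [1, 4, 1, 4, 6]]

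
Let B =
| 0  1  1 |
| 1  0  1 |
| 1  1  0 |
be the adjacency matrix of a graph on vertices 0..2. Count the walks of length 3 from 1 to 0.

The number of length-3 walks from vertex 1 to vertex 0 is entry (1,0) of B³, where B is the adjacency matrix.
B² = [[2, 1, 1], [1, 2, 1], [1, 1, 2]]
B³ = [[2, 3, 3], [3, 2, 3], [3, 3, 2]]

3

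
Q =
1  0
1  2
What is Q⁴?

tr Q = 3 and det Q = 2, so the characteristic polynomial is λ² − (3)λ + (2) with roots 2 and 1.
Eigenvectors give P = [[0, −1], [1, 1]] with P⁻¹ = [[1, 1], [−1, 0]], and Q = P·diag(2, 1)·P⁻¹.
Then Q⁴ = P·diag(16, 1)·P⁻¹ = [[0, −1], [16, 1]] · [[1, 1], [−1, 0]] = [[1, 0], [15, 16]].

[[1, 0], [15, 16]]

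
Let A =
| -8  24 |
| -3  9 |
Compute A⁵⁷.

A² = A (a projection; rank 1, trace 1), so A⁵⁷ = A.

[[-8, 24], [-3, 9]]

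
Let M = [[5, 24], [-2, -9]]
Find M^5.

[[725, 2904], [-242, -969]]

tr M = -4 and det M = 3, so the characteristic polynomial is λ² − (-4)λ + (3) with roots -1 and -3.
Eigenvectors give P = [[4, -3], [-1, 1]] with P⁻¹ = [[1, 3], [1, 4]], and M = P·diag(-1, -3)·P⁻¹.
Then M^5 = P·diag(-1, -243)·P⁻¹ = [[-4, 729], [1, -243]] · [[1, 3], [1, 4]] = [[725, 2904], [-242, -969]].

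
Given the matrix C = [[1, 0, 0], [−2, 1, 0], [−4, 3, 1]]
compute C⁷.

[[1, 0, 0], [−14, 1, 0], [−154, 21, 1]]

C = I + N where N = [[0, 0, 0], [−2, 0, 0], [−4, 3, 0]] is strictly lower-triangular, so N³ = 0.
(I + N)⁷ = I + 7·N + 21·N² = [[1, 0, 0], [−14, 1, 0], [−154, 21, 1]].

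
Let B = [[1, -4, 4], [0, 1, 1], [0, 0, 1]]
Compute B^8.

[[1, -32, -80], [0, 1, 8], [0, 0, 1]]

B = I + N where N = [[0, -4, 4], [0, 0, 1], [0, 0, 0]] is strictly upper-triangular, so N^3 = 0.
(I + N)^8 = I + 8·N + 28·N^2 = [[1, -32, -80], [0, 1, 8], [0, 0, 1]].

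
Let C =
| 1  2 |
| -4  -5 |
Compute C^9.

tr C = -4 and det C = 3, so the characteristic polynomial is λ² − (-4)λ + (3) with roots -1 and -3.
Eigenvectors give P = [[-1, -1], [1, 2]] with P⁻¹ = [[-2, -1], [1, 1]], and C = P·diag(-1, -3)·P⁻¹.
Then C^9 = P·diag(-1, -19683)·P⁻¹ = [[1, 19683], [-1, -39366]] · [[-2, -1], [1, 1]] = [[19681, 19682], [-39364, -39365]].

[[19681, 19682], [-39364, -39365]]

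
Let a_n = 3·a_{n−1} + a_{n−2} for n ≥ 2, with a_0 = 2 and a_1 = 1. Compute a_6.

With companion matrix T = [[3, 1], [1, 0]], [a_n, a_{n−1}]ᵀ = T·[a_{n−1}, a_{n−2}]ᵀ, so [a_6, a_5]ᵀ = T⁵·[a_1, a_0]ᵀ.
T⁵ = [[360, 109], [109, 33]], giving [a_6, a_5]ᵀ = [[578], [175]].

578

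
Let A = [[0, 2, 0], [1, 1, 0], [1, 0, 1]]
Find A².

[[2, 2, 0], [1, 3, 0], [1, 2, 1]]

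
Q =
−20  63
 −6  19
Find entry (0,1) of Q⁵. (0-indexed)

693

tr Q = −1 and det Q = −2, so the characteristic polynomial is λ² − (−1)λ + (−2) with roots −2 and 1.
Eigenvectors give P = [[7, 3], [2, 1]] with P⁻¹ = [[1, −3], [−2, 7]], and Q = P·diag(−2, 1)·P⁻¹.
Then Q⁵ = P·diag(−32, 1)·P⁻¹ = [[−224, 3], [−64, 1]] · [[1, −3], [−2, 7]] = [[−230, 693], [−66, 199]].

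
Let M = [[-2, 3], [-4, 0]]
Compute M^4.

M^2 = [[-8, -6], [8, -12]]
M^3 = [[40, -24], [32, 24]]
M^4 = [[16, 120], [-160, 96]]

[[16, 120], [-160, 96]]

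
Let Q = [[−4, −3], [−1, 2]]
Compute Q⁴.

Q² = [[19, 6], [2, 7]]
Q³ = [[−82, −45], [−15, 8]]
Q⁴ = [[373, 156], [52, 61]]

[[373, 156], [52, 61]]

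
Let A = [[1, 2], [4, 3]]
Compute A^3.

[[41, 42], [84, 83]]

A^2 = [[9, 8], [16, 17]]
A^3 = [[41, 42], [84, 83]]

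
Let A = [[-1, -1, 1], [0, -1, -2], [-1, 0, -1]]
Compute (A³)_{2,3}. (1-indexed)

-4

A² = [[0, 2, 0], [2, 1, 4], [2, 1, 0]]
A³ = [[0, -2, -4], [-6, -3, -4], [-2, -3, 0]]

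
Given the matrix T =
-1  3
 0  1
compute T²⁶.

T² = I (check: tr T = 0 and det T = -1), so T²⁶ = I since 26 is even.

[[1, 0], [0, 1]]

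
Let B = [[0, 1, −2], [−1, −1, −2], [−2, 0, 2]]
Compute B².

[[3, −1, −6], [5, 0, 0], [−4, −2, 8]]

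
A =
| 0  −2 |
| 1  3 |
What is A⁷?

[[−126, −254], [127, 255]]

tr A = 3 and det A = 2, so the characteristic polynomial is λ² − (3)λ + (2) with roots 1 and 2.
Eigenvectors give P = [[2, 1], [−1, −1]] with P⁻¹ = [[1, 1], [−1, −2]], and A = P·diag(1, 2)·P⁻¹.
Then A⁷ = P·diag(1, 128)·P⁻¹ = [[2, 128], [−1, −128]] · [[1, 1], [−1, −2]] = [[−126, −254], [127, 255]].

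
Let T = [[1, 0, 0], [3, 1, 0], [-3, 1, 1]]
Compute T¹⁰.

[[1, 0, 0], [30, 1, 0], [105, 10, 1]]

T = I + N where N = [[0, 0, 0], [3, 0, 0], [-3, 1, 0]] is strictly lower-triangular, so N³ = 0.
(I + N)¹⁰ = I + 10·N + 45·N² = [[1, 0, 0], [30, 1, 0], [105, 10, 1]].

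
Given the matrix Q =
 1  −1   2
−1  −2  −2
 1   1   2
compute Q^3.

[[9, −2, 18], [−6, −7, −12], [7, 4, 14]]

Q^2 = [[4, 3, 8], [−1, 3, −2], [2, −1, 4]]
Q^3 = [[9, −2, 18], [−6, −7, −12], [7, 4, 14]]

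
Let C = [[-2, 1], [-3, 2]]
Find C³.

[[-2, 1], [-3, 2]]

C² = I (check: tr C = 0 and det C = -1), so C³ = C since 3 is odd.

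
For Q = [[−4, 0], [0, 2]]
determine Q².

[[16, 0], [0, 4]]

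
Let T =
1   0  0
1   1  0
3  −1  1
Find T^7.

[[1, 0, 0], [7, 1, 0], [0, −7, 1]]

T = I + N where N = [[0, 0, 0], [1, 0, 0], [3, −1, 0]] is strictly lower-triangular, so N^3 = 0.
(I + N)^7 = I + 7·N + 21·N^2 = [[1, 0, 0], [7, 1, 0], [0, −7, 1]].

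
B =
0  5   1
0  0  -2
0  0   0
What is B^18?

[[0, 0, 0], [0, 0, 0], [0, 0, 0]]

B is strictly triangular, hence nilpotent: B^3 = 0, so B^18 = 0.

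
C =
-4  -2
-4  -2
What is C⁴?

C² = [[24, 12], [24, 12]]
C³ = [[-144, -72], [-144, -72]]
C⁴ = [[864, 432], [864, 432]]

[[864, 432], [864, 432]]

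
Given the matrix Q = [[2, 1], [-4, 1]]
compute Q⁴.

[[-36, -9], [36, -27]]

Q² = [[0, 3], [-12, -3]]
Q³ = [[-12, 3], [-12, -15]]
Q⁴ = [[-36, -9], [36, -27]]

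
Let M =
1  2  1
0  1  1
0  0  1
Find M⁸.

[[1, 16, 64], [0, 1, 8], [0, 0, 1]]

M = I + N where N = [[0, 2, 1], [0, 0, 1], [0, 0, 0]] is strictly upper-triangular, so N³ = 0.
(I + N)⁸ = I + 8·N + 28·N² = [[1, 16, 64], [0, 1, 8], [0, 0, 1]].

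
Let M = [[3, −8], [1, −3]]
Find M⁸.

[[1, 0], [0, 1]]

M² = I (check: tr M = 0 and det M = −1), so M⁸ = I since 8 is even.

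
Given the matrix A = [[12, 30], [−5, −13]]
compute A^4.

[[−114, −390], [65, 211]]

tr A = −1 and det A = −6, so the characteristic polynomial is λ² − (−1)λ + (−6) with roots −3 and 2.
Eigenvectors give P = [[−2, −3], [1, 1]] with P⁻¹ = [[1, 3], [−1, −2]], and A = P·diag(−3, 2)·P⁻¹.
Then A^4 = P·diag(81, 16)·P⁻¹ = [[−162, −48], [81, 16]] · [[1, 3], [−1, −2]] = [[−114, −390], [65, 211]].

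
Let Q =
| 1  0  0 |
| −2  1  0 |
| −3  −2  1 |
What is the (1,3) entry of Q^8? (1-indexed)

0

Q = I + N where N = [[0, 0, 0], [−2, 0, 0], [−3, −2, 0]] is strictly lower-triangular, so N^3 = 0.
(I + N)^8 = I + 8·N + 28·N^2 = [[1, 0, 0], [−16, 1, 0], [88, −16, 1]].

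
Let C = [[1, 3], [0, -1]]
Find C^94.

[[1, 0], [0, 1]]

C² = I (check: tr C = 0 and det C = -1), so C^94 = I since 94 is even.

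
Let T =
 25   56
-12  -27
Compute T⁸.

tr T = -2 and det T = -3, so the characteristic polynomial is λ² − (-2)λ + (-3) with roots 1 and -3.
Eigenvectors give P = [[-7, 2], [3, -1]] with P⁻¹ = [[-1, -2], [-3, -7]], and T = P·diag(1, -3)·P⁻¹.
Then T⁸ = P·diag(1, 6561)·P⁻¹ = [[-7, 13122], [3, -6561]] · [[-1, -2], [-3, -7]] = [[-39359, -91840], [19680, 45921]].

[[-39359, -91840], [19680, 45921]]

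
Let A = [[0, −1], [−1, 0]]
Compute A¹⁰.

[[1, 0], [0, 1]]

A² = I (check: tr A = 0 and det A = −1), so A¹⁰ = I since 10 is even.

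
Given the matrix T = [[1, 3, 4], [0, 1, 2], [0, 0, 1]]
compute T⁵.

[[1, 15, 80], [0, 1, 10], [0, 0, 1]]

T = I + N where N = [[0, 3, 4], [0, 0, 2], [0, 0, 0]] is strictly upper-triangular, so N³ = 0.
(I + N)⁵ = I + 5·N + 10·N² = [[1, 15, 80], [0, 1, 10], [0, 0, 1]].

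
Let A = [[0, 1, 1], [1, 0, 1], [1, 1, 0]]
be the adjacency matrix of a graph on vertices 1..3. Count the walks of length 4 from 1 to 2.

The number of length-4 walks from vertex 1 to vertex 2 is entry (1,2) of A^4, where A is the adjacency matrix.
A^2 = [[2, 1, 1], [1, 2, 1], [1, 1, 2]]
A^3 = [[2, 3, 3], [3, 2, 3], [3, 3, 2]]
A^4 = [[6, 5, 5], [5, 6, 5], [5, 5, 6]]

5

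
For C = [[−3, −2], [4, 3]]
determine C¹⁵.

C² = I (check: tr C = 0 and det C = −1), so C¹⁵ = C since 15 is odd.

[[−3, −2], [4, 3]]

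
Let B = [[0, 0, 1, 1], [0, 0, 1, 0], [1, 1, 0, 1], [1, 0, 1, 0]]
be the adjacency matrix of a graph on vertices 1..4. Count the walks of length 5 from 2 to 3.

The number of length-5 walks from vertex 2 to vertex 3 is entry (2,3) of B^5, where B is the adjacency matrix.
B^2 = [[2, 1, 1, 1], [1, 1, 0, 1], [1, 0, 3, 1], [1, 1, 1, 2]]
B^3 = [[2, 1, 4, 3], [1, 0, 3, 1], [4, 3, 2, 4], [3, 1, 4, 2]]
B^4 = [[7, 4, 6, 6], [4, 3, 2, 4], [6, 2, 11, 6], [6, 4, 6, 7]]
B^5 = [[12, 6, 17, 13], [6, 2, 11, 6], [17, 11, 14, 17], [13, 6, 17, 12]]

11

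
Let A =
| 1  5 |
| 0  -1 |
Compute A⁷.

A² = I (check: tr A = 0 and det A = -1), so A⁷ = A since 7 is odd.

[[1, 5], [0, -1]]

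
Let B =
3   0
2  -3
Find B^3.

[[27, 0], [18, -27]]

B^2 = [[9, 0], [0, 9]]
B^3 = [[27, 0], [18, -27]]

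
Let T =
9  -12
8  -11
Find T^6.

[[-1455, 2184], [-1456, 2185]]

tr T = -2 and det T = -3, so the characteristic polynomial is λ² − (-2)λ + (-3) with roots -3 and 1.
Eigenvectors give P = [[1, 3], [1, 2]] with P⁻¹ = [[-2, 3], [1, -1]], and T = P·diag(-3, 1)·P⁻¹.
Then T^6 = P·diag(729, 1)·P⁻¹ = [[729, 3], [729, 2]] · [[-2, 3], [1, -1]] = [[-1455, 2184], [-1456, 2185]].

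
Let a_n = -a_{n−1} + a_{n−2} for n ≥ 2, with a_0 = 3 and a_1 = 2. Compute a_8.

-3

With companion matrix A = [[-1, 1], [1, 0]], [a_n, a_{n−1}]ᵀ = A·[a_{n−1}, a_{n−2}]ᵀ, so [a_8, a_7]ᵀ = A⁷·[a_1, a_0]ᵀ.
A⁷ = [[-21, 13], [13, -8]], giving [a_8, a_7]ᵀ = [[-3], [2]].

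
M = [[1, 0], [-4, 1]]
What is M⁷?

[[1, 0], [-28, 1]]

M = I + N where N = [[0, 0], [-4, 0]] is strictly lower-triangular, so N² = 0.
(I + N)⁷ = I + 7·N = [[1, 0], [-28, 1]].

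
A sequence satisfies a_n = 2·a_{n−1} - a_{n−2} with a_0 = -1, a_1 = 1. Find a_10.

19

With companion matrix A = [[2, -1], [1, 0]], [a_n, a_{n−1}]ᵀ = A·[a_{n−1}, a_{n−2}]ᵀ, so [a_10, a_9]ᵀ = A^9·[a_1, a_0]ᵀ.
A^9 = [[10, -9], [9, -8]], giving [a_10, a_9]ᵀ = [[19], [17]].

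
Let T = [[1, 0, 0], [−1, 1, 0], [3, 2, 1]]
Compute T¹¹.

T = I + N where N = [[0, 0, 0], [−1, 0, 0], [3, 2, 0]] is strictly lower-triangular, so N³ = 0.
(I + N)¹¹ = I + 11·N + 55·N² = [[1, 0, 0], [−11, 1, 0], [−77, 22, 1]].

[[1, 0, 0], [−11, 1, 0], [−77, 22, 1]]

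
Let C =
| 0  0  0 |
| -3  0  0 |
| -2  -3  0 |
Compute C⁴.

C is strictly triangular, hence nilpotent: C³ = 0, so C⁴ = 0.

[[0, 0, 0], [0, 0, 0], [0, 0, 0]]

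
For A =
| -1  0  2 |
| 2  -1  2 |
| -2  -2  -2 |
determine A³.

A² = [[-3, -4, -6], [-8, -3, -2], [2, 6, -4]]
A³ = [[7, 16, -2], [6, 7, -18], [18, 2, 24]]

[[7, 16, -2], [6, 7, -18], [18, 2, 24]]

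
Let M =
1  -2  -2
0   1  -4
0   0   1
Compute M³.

M = I + N where N = [[0, -2, -2], [0, 0, -4], [0, 0, 0]] is strictly upper-triangular, so N³ = 0.
(I + N)³ = I + 3·N + 3·N² = [[1, -6, 18], [0, 1, -12], [0, 0, 1]].

[[1, -6, 18], [0, 1, -12], [0, 0, 1]]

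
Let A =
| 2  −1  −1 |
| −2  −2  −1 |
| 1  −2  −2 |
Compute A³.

A² = [[5, 2, 1], [−1, 8, 6], [4, 7, 5]]
A³ = [[7, −11, −9], [−12, −27, −19], [−1, −28, −21]]

[[7, −11, −9], [−12, −27, −19], [−1, −28, −21]]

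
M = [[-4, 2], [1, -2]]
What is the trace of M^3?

M^2 = [[18, -12], [-6, 6]]
M^3 = [[-84, 60], [30, -24]]

-108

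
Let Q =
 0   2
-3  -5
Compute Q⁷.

tr Q = -5 and det Q = 6, so the characteristic polynomial is λ² − (-5)λ + (6) with roots -3 and -2.
Eigenvectors give P = [[2, -1], [-3, 1]] with P⁻¹ = [[-1, -1], [-3, -2]], and Q = P·diag(-3, -2)·P⁻¹.
Then Q⁷ = P·diag(-2187, -128)·P⁻¹ = [[-4374, 128], [6561, -128]] · [[-1, -1], [-3, -2]] = [[3990, 4118], [-6177, -6305]].

[[3990, 4118], [-6177, -6305]]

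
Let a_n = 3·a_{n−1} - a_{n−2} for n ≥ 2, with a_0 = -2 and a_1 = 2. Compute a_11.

With companion matrix Q = [[3, -1], [1, 0]], [a_n, a_{n−1}]ᵀ = Q·[a_{n−1}, a_{n−2}]ᵀ, so [a_11, a_10]ᵀ = Q¹⁰·[a_1, a_0]ᵀ.
Q¹⁰ = [[17711, -6765], [6765, -2584]], giving [a_11, a_10]ᵀ = [[48952], [18698]].

48952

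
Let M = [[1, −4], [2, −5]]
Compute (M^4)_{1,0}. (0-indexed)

tr M = −4 and det M = 3, so the characteristic polynomial is λ² − (−4)λ + (3) with roots −3 and −1.
Eigenvectors give P = [[−1, 2], [−1, 1]] with P⁻¹ = [[1, −2], [1, −1]], and M = P·diag(−3, −1)·P⁻¹.
Then M^4 = P·diag(81, 1)·P⁻¹ = [[−81, 2], [−81, 1]] · [[1, −2], [1, −1]] = [[−79, 160], [−80, 161]].

−80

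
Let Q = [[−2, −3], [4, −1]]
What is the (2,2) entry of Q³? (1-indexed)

Q² = [[−8, 9], [−12, −11]]
Q³ = [[52, 15], [−20, 47]]

47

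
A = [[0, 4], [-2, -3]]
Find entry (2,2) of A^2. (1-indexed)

1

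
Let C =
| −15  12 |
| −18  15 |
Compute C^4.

tr C = 0 and det C = −9, so the characteristic polynomial is λ² − (0)λ + (−9) with roots −3 and 3.
Eigenvectors give P = [[−1, −2], [−1, −3]] with P⁻¹ = [[−3, 2], [1, −1]], and C = P·diag(−3, 3)·P⁻¹.
Then C^4 = P·diag(81, 81)·P⁻¹ = [[−81, −162], [−81, −243]] · [[−3, 2], [1, −1]] = [[81, 0], [0, 81]].

[[81, 0], [0, 81]]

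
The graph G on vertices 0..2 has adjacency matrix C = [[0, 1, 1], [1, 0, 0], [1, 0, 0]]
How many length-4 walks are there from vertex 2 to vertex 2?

The number of length-4 walks from vertex 2 to vertex 2 is entry (2,2) of C⁴, where C is the adjacency matrix.
C² = [[2, 0, 0], [0, 1, 1], [0, 1, 1]]
C³ = [[0, 2, 2], [2, 0, 0], [2, 0, 0]]
C⁴ = [[4, 0, 0], [0, 2, 2], [0, 2, 2]]

2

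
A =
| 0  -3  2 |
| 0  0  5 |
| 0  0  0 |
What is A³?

[[0, 0, 0], [0, 0, 0], [0, 0, 0]]

A is strictly triangular, hence nilpotent: A³ = 0, so A³ = 0.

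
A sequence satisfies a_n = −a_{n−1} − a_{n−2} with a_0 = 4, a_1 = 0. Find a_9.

With companion matrix A = [[−1, −1], [1, 0]], [a_n, a_{n−1}]ᵀ = A·[a_{n−1}, a_{n−2}]ᵀ, so [a_9, a_8]ᵀ = A^8·[a_1, a_0]ᵀ.
A^8 = [[0, 1], [−1, −1]], giving [a_9, a_8]ᵀ = [[4], [−4]].

4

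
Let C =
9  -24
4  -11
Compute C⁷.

[[4377, -13128], [2188, -6563]]

tr C = -2 and det C = -3, so the characteristic polynomial is λ² − (-2)λ + (-3) with roots -3 and 1.
Eigenvectors give P = [[2, 3], [1, 1]] with P⁻¹ = [[-1, 3], [1, -2]], and C = P·diag(-3, 1)·P⁻¹.
Then C⁷ = P·diag(-2187, 1)·P⁻¹ = [[-4374, 3], [-2187, 1]] · [[-1, 3], [1, -2]] = [[4377, -13128], [2188, -6563]].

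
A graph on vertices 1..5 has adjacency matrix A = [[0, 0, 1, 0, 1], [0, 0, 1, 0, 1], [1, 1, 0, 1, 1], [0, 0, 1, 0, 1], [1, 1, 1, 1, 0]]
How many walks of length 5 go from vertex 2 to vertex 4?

26

The number of length-5 walks from vertex 2 to vertex 4 is entry (2,4) of A^5, where A is the adjacency matrix.
A^2 = [[2, 2, 1, 2, 1], [2, 2, 1, 2, 1], [1, 1, 4, 1, 3], [2, 2, 1, 2, 1], [1, 1, 3, 1, 4]]
A^3 = [[2, 2, 7, 2, 7], [2, 2, 7, 2, 7], [7, 7, 6, 7, 7], [2, 2, 7, 2, 7], [7, 7, 7, 7, 6]]
A^4 = [[14, 14, 13, 14, 13], [14, 14, 13, 14, 13], [13, 13, 28, 13, 27], [14, 14, 13, 14, 13], [13, 13, 27, 13, 28]]
A^5 = [[26, 26, 55, 26, 55], [26, 26, 55, 26, 55], [55, 55, 66, 55, 67], [26, 26, 55, 26, 55], [55, 55, 67, 55, 66]]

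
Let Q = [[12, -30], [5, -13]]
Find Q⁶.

[[-1266, 3990], [-665, 2059]]

tr Q = -1 and det Q = -6, so the characteristic polynomial is λ² − (-1)λ + (-6) with roots 2 and -3.
Eigenvectors give P = [[-3, -2], [-1, -1]] with P⁻¹ = [[-1, 2], [1, -3]], and Q = P·diag(2, -3)·P⁻¹.
Then Q⁶ = P·diag(64, 729)·P⁻¹ = [[-192, -1458], [-64, -729]] · [[-1, 2], [1, -3]] = [[-1266, 3990], [-665, 2059]].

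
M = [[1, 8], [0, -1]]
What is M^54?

[[1, 0], [0, 1]]

M² = I (check: tr M = 0 and det M = -1), so M^54 = I since 54 is even.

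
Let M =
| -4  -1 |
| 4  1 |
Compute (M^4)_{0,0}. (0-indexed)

M^2 = [[12, 3], [-12, -3]]
M^3 = [[-36, -9], [36, 9]]
M^4 = [[108, 27], [-108, -27]]

108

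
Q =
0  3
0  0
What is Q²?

[[0, 0], [0, 0]]

Q is strictly triangular, hence nilpotent: Q² = 0, so Q² = 0.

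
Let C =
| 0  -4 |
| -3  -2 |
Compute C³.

C² = [[12, 8], [6, 16]]
C³ = [[-24, -64], [-48, -56]]

[[-24, -64], [-48, -56]]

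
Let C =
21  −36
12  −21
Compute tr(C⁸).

13122

tr C = 0 and det C = −9, so the characteristic polynomial is λ² − (0)λ + (−9) with roots −3 and 3.
Eigenvectors give P = [[−3, 2], [−2, 1]] with P⁻¹ = [[1, −2], [2, −3]], and C = P·diag(−3, 3)·P⁻¹.
Then C⁸ = P·diag(6561, 6561)·P⁻¹ = [[−19683, 13122], [−13122, 6561]] · [[1, −2], [2, −3]] = [[6561, 0], [0, 6561]].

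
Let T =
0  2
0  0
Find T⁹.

T is strictly triangular, hence nilpotent: T² = 0, so T⁹ = 0.

[[0, 0], [0, 0]]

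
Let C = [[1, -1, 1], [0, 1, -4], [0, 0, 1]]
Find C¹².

[[1, -12, 276], [0, 1, -48], [0, 0, 1]]

C = I + N where N = [[0, -1, 1], [0, 0, -4], [0, 0, 0]] is strictly upper-triangular, so N³ = 0.
(I + N)¹² = I + 12·N + 66·N² = [[1, -12, 276], [0, 1, -48], [0, 0, 1]].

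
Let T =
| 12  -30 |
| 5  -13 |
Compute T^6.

[[-1266, 3990], [-665, 2059]]

tr T = -1 and det T = -6, so the characteristic polynomial is λ² − (-1)λ + (-6) with roots -3 and 2.
Eigenvectors give P = [[-2, 3], [-1, 1]] with P⁻¹ = [[1, -3], [1, -2]], and T = P·diag(-3, 2)·P⁻¹.
Then T^6 = P·diag(729, 64)·P⁻¹ = [[-1458, 192], [-729, 64]] · [[1, -3], [1, -2]] = [[-1266, 3990], [-665, 2059]].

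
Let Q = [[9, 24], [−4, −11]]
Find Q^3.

[[57, 168], [−28, −83]]

tr Q = −2 and det Q = −3, so the characteristic polynomial is λ² − (−2)λ + (−3) with roots 1 and −3.
Eigenvectors give P = [[−3, −2], [1, 1]] with P⁻¹ = [[−1, −2], [1, 3]], and Q = P·diag(1, −3)·P⁻¹.
Then Q^3 = P·diag(1, −27)·P⁻¹ = [[−3, 54], [1, −27]] · [[−1, −2], [1, 3]] = [[57, 168], [−28, −83]].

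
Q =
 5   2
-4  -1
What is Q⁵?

tr Q = 4 and det Q = 3, so the characteristic polynomial is λ² − (4)λ + (3) with roots 1 and 3.
Eigenvectors give P = [[1, -1], [-2, 1]] with P⁻¹ = [[-1, -1], [-2, -1]], and Q = P·diag(1, 3)·P⁻¹.
Then Q⁵ = P·diag(1, 243)·P⁻¹ = [[1, -243], [-2, 243]] · [[-1, -1], [-2, -1]] = [[485, 242], [-484, -241]].

[[485, 242], [-484, -241]]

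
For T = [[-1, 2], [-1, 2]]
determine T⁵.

[[-1, 2], [-1, 2]]

T² = T (a projection; rank 1, trace 1), so T⁵ = T.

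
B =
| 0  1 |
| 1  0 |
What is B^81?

B² = I (check: tr B = 0 and det B = −1), so B^81 = B since 81 is odd.

[[0, 1], [1, 0]]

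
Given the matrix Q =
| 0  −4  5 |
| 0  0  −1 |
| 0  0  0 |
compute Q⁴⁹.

[[0, 0, 0], [0, 0, 0], [0, 0, 0]]

Q is strictly triangular, hence nilpotent: Q³ = 0, so Q⁴⁹ = 0.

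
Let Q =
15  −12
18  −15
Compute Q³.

[[135, −108], [162, −135]]

tr Q = 0 and det Q = −9, so the characteristic polynomial is λ² − (0)λ + (−9) with roots 3 and −3.
Eigenvectors give P = [[1, −2], [1, −3]] with P⁻¹ = [[3, −2], [1, −1]], and Q = P·diag(3, −3)·P⁻¹.
Then Q³ = P·diag(27, −27)·P⁻¹ = [[27, 54], [27, 81]] · [[3, −2], [1, −1]] = [[135, −108], [162, −135]].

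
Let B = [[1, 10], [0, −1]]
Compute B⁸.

B² = I (check: tr B = 0 and det B = −1), so B⁸ = I since 8 is even.

[[1, 0], [0, 1]]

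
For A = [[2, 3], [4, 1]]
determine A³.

A² = [[16, 9], [12, 13]]
A³ = [[68, 57], [76, 49]]

[[68, 57], [76, 49]]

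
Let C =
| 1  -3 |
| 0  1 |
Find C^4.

[[1, -12], [0, 1]]

C = I + N where N = [[0, -3], [0, 0]] is strictly upper-triangular, so N^2 = 0.
(I + N)^4 = I + 4·N = [[1, -12], [0, 1]].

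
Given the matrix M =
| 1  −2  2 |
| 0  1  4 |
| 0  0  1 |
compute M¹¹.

M = I + N where N = [[0, −2, 2], [0, 0, 4], [0, 0, 0]] is strictly upper-triangular, so N³ = 0.
(I + N)¹¹ = I + 11·N + 55·N² = [[1, −22, −418], [0, 1, 44], [0, 0, 1]].

[[1, −22, −418], [0, 1, 44], [0, 0, 1]]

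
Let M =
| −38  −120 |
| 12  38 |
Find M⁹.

[[−9728, −30720], [3072, 9728]]

tr M = 0 and det M = −4, so the characteristic polynomial is λ² − (0)λ + (−4) with roots 2 and −2.
Eigenvectors give P = [[−3, −10], [1, 3]] with P⁻¹ = [[3, 10], [−1, −3]], and M = P·diag(2, −2)·P⁻¹.
Then M⁹ = P·diag(512, −512)·P⁻¹ = [[−1536, 5120], [512, −1536]] · [[3, 10], [−1, −3]] = [[−9728, −30720], [3072, 9728]].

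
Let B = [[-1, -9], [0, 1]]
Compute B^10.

[[1, 0], [0, 1]]

B² = I (check: tr B = 0 and det B = -1), so B^10 = I since 10 is even.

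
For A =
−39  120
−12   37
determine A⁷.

tr A = −2 and det A = −3, so the characteristic polynomial is λ² − (−2)λ + (−3) with roots −3 and 1.
Eigenvectors give P = [[10, 3], [3, 1]] with P⁻¹ = [[1, −3], [−3, 10]], and A = P·diag(−3, 1)·P⁻¹.
Then A⁷ = P·diag(−2187, 1)·P⁻¹ = [[−21870, 3], [−6561, 1]] · [[1, −3], [−3, 10]] = [[−21879, 65640], [−6564, 19693]].

[[−21879, 65640], [−6564, 19693]]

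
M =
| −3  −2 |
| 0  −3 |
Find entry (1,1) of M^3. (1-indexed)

−27

M^2 = [[9, 12], [0, 9]]
M^3 = [[−27, −54], [0, −27]]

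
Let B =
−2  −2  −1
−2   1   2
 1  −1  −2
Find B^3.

B^2 = [[7, 3, 0], [4, 3, 0], [−2, −1, 1]]
B^3 = [[−20, −11, −1], [−14, −5, 2], [7, 2, −2]]

[[−20, −11, −1], [−14, −5, 2], [7, 2, −2]]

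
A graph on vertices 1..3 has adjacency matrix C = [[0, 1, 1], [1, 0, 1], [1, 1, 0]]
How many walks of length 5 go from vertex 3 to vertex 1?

The number of length-5 walks from vertex 3 to vertex 1 is entry (3,1) of C⁵, where C is the adjacency matrix.
C² = [[2, 1, 1], [1, 2, 1], [1, 1, 2]]
C³ = [[2, 3, 3], [3, 2, 3], [3, 3, 2]]
C⁴ = [[6, 5, 5], [5, 6, 5], [5, 5, 6]]
C⁵ = [[10, 11, 11], [11, 10, 11], [11, 11, 10]]

11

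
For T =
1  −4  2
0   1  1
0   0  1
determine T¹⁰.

T = I + N where N = [[0, −4, 2], [0, 0, 1], [0, 0, 0]] is strictly upper-triangular, so N³ = 0.
(I + N)¹⁰ = I + 10·N + 45·N² = [[1, −40, −160], [0, 1, 10], [0, 0, 1]].

[[1, −40, −160], [0, 1, 10], [0, 0, 1]]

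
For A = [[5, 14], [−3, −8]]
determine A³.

[[41, 98], [−21, −50]]

tr A = −3 and det A = 2, so the characteristic polynomial is λ² − (−3)λ + (2) with roots −1 and −2.
Eigenvectors give P = [[−7, 2], [3, −1]] with P⁻¹ = [[−1, −2], [−3, −7]], and A = P·diag(−1, −2)·P⁻¹.
Then A³ = P·diag(−1, −8)·P⁻¹ = [[7, −16], [−3, 8]] · [[−1, −2], [−3, −7]] = [[41, 98], [−21, −50]].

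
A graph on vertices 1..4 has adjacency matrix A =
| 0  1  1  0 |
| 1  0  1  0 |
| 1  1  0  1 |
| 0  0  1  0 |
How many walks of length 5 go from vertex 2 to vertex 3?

17

The number of length-5 walks from vertex 2 to vertex 3 is entry (2,3) of A⁵, where A is the adjacency matrix.
A² = [[2, 1, 1, 1], [1, 2, 1, 1], [1, 1, 3, 0], [1, 1, 0, 1]]
A³ = [[2, 3, 4, 1], [3, 2, 4, 1], [4, 4, 2, 3], [1, 1, 3, 0]]
A⁴ = [[7, 6, 6, 4], [6, 7, 6, 4], [6, 6, 11, 2], [4, 4, 2, 3]]
A⁵ = [[12, 13, 17, 6], [13, 12, 17, 6], [17, 17, 14, 11], [6, 6, 11, 2]]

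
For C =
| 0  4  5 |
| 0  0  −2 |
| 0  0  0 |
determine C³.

[[0, 0, 0], [0, 0, 0], [0, 0, 0]]

C is strictly triangular, hence nilpotent: C³ = 0, so C³ = 0.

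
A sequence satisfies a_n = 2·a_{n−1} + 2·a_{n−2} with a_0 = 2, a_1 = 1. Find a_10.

With companion matrix B = [[2, 2], [1, 0]], [a_n, a_{n−1}]ᵀ = B·[a_{n−1}, a_{n−2}]ᵀ, so [a_10, a_9]ᵀ = B^9·[a_1, a_0]ᵀ.
B^9 = [[6688, 4896], [2448, 1792]], giving [a_10, a_9]ᵀ = [[16480], [6032]].

16480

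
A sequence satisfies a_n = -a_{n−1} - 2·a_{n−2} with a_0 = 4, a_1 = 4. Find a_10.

180

With companion matrix M = [[-1, -2], [1, 0]], [a_n, a_{n−1}]ᵀ = M·[a_{n−1}, a_{n−2}]ᵀ, so [a_10, a_9]ᵀ = M⁹·[a_1, a_0]ᵀ.
M⁹ = [[11, 34], [-17, -6]], giving [a_10, a_9]ᵀ = [[180], [-92]].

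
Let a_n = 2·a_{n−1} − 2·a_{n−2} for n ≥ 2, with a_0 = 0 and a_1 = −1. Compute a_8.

0

With companion matrix M = [[2, −2], [1, 0]], [a_n, a_{n−1}]ᵀ = M·[a_{n−1}, a_{n−2}]ᵀ, so [a_8, a_7]ᵀ = M⁷·[a_1, a_0]ᵀ.
M⁷ = [[0, 16], [−8, 16]], giving [a_8, a_7]ᵀ = [[0], [8]].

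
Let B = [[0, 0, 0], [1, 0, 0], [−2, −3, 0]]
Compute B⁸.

B is strictly triangular, hence nilpotent: B³ = 0, so B⁸ = 0.

[[0, 0, 0], [0, 0, 0], [0, 0, 0]]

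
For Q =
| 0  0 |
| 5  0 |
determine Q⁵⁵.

[[0, 0], [0, 0]]

Q is strictly triangular, hence nilpotent: Q² = 0, so Q⁵⁵ = 0.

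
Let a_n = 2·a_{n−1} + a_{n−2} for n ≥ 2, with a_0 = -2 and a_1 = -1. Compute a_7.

-309

With companion matrix T = [[2, 1], [1, 0]], [a_n, a_{n−1}]ᵀ = T·[a_{n−1}, a_{n−2}]ᵀ, so [a_7, a_6]ᵀ = T⁶·[a_1, a_0]ᵀ.
T⁶ = [[169, 70], [70, 29]], giving [a_7, a_6]ᵀ = [[-309], [-128]].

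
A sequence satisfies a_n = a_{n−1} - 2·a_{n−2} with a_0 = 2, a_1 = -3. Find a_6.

-11

With companion matrix B = [[1, -2], [1, 0]], [a_n, a_{n−1}]ᵀ = B·[a_{n−1}, a_{n−2}]ᵀ, so [a_6, a_5]ᵀ = B⁵·[a_1, a_0]ᵀ.
B⁵ = [[5, 2], [-1, 6]], giving [a_6, a_5]ᵀ = [[-11], [15]].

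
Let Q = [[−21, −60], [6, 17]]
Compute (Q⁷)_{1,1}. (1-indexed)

tr Q = −4 and det Q = 3, so the characteristic polynomial is λ² − (−4)λ + (3) with roots −3 and −1.
Eigenvectors give P = [[10, −3], [−3, 1]] with P⁻¹ = [[1, 3], [3, 10]], and Q = P·diag(−3, −1)·P⁻¹.
Then Q⁷ = P·diag(−2187, −1)·P⁻¹ = [[−21870, 3], [6561, −1]] · [[1, 3], [3, 10]] = [[−21861, −65580], [6558, 19673]].

−21861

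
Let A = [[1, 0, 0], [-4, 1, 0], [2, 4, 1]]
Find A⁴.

A = I + N where N = [[0, 0, 0], [-4, 0, 0], [2, 4, 0]] is strictly lower-triangular, so N³ = 0.
(I + N)⁴ = I + 4·N + 6·N² = [[1, 0, 0], [-16, 1, 0], [-88, 16, 1]].

[[1, 0, 0], [-16, 1, 0], [-88, 16, 1]]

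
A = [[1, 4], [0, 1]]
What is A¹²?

A = I + N where N = [[0, 4], [0, 0]] is strictly upper-triangular, so N² = 0.
(I + N)¹² = I + 12·N = [[1, 48], [0, 1]].

[[1, 48], [0, 1]]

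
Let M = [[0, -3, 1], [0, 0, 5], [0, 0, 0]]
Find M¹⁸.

[[0, 0, 0], [0, 0, 0], [0, 0, 0]]

M is strictly triangular, hence nilpotent: M³ = 0, so M¹⁸ = 0.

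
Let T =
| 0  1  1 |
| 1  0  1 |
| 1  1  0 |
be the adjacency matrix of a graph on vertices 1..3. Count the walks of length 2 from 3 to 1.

1

The number of length-2 walks from vertex 3 to vertex 1 is entry (3,1) of T^2, where T is the adjacency matrix.
T^2 = [[2, 1, 1], [1, 2, 1], [1, 1, 2]]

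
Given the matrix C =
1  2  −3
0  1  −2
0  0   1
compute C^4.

C = I + N where N = [[0, 2, −3], [0, 0, −2], [0, 0, 0]] is strictly upper-triangular, so N^3 = 0.
(I + N)^4 = I + 4·N + 6·N^2 = [[1, 8, −36], [0, 1, −8], [0, 0, 1]].

[[1, 8, −36], [0, 1, −8], [0, 0, 1]]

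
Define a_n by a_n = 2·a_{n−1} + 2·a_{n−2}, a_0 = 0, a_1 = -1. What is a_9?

With companion matrix T = [[2, 2], [1, 0]], [a_n, a_{n−1}]ᵀ = T·[a_{n−1}, a_{n−2}]ᵀ, so [a_9, a_8]ᵀ = T^8·[a_1, a_0]ᵀ.
T^8 = [[2448, 1792], [896, 656]], giving [a_9, a_8]ᵀ = [[-2448], [-896]].

-2448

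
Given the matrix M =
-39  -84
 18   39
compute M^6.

tr M = 0 and det M = -9, so the characteristic polynomial is λ² − (0)λ + (-9) with roots -3 and 3.
Eigenvectors give P = [[7, -2], [-3, 1]] with P⁻¹ = [[1, 2], [3, 7]], and M = P·diag(-3, 3)·P⁻¹.
Then M^6 = P·diag(729, 729)·P⁻¹ = [[5103, -1458], [-2187, 729]] · [[1, 2], [3, 7]] = [[729, 0], [0, 729]].

[[729, 0], [0, 729]]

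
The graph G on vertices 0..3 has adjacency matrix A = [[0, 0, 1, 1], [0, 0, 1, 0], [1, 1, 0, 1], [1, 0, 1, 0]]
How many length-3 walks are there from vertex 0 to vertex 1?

The number of length-3 walks from vertex 0 to vertex 1 is entry (0,1) of A³, where A is the adjacency matrix.
A² = [[2, 1, 1, 1], [1, 1, 0, 1], [1, 0, 3, 1], [1, 1, 1, 2]]
A³ = [[2, 1, 4, 3], [1, 0, 3, 1], [4, 3, 2, 4], [3, 1, 4, 2]]

1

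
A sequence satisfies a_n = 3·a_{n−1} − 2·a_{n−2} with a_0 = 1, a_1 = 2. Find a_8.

With companion matrix Q = [[3, −2], [1, 0]], [a_n, a_{n−1}]ᵀ = Q·[a_{n−1}, a_{n−2}]ᵀ, so [a_8, a_7]ᵀ = Q^7·[a_1, a_0]ᵀ.
Q^7 = [[255, −254], [127, −126]], giving [a_8, a_7]ᵀ = [[256], [128]].

256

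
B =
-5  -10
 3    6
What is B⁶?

B² = B (a projection; rank 1, trace 1), so B⁶ = B.

[[-5, -10], [3, 6]]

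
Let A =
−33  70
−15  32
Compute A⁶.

tr A = −1 and det A = −6, so the characteristic polynomial is λ² − (−1)λ + (−6) with roots 2 and −3.
Eigenvectors give P = [[2, 7], [1, 3]] with P⁻¹ = [[−3, 7], [1, −2]], and A = P·diag(2, −3)·P⁻¹.
Then A⁶ = P·diag(64, 729)·P⁻¹ = [[128, 5103], [64, 2187]] · [[−3, 7], [1, −2]] = [[4719, −9310], [1995, −3926]].

[[4719, −9310], [1995, −3926]]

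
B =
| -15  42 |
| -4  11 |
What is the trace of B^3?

-28

tr B = -4 and det B = 3, so the characteristic polynomial is λ² − (-4)λ + (3) with roots -1 and -3.
Eigenvectors give P = [[3, 7], [1, 2]] with P⁻¹ = [[-2, 7], [1, -3]], and B = P·diag(-1, -3)·P⁻¹.
Then B^3 = P·diag(-1, -27)·P⁻¹ = [[-3, -189], [-1, -54]] · [[-2, 7], [1, -3]] = [[-183, 546], [-52, 155]].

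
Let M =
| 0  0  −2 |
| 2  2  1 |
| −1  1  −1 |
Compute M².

[[2, −2, 2], [3, 5, −3], [3, 1, 4]]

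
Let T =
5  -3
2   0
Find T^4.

tr T = 5 and det T = 6, so the characteristic polynomial is λ² − (5)λ + (6) with roots 3 and 2.
Eigenvectors give P = [[-3, -1], [-2, -1]] with P⁻¹ = [[-1, 1], [2, -3]], and T = P·diag(3, 2)·P⁻¹.
Then T^4 = P·diag(81, 16)·P⁻¹ = [[-243, -16], [-162, -16]] · [[-1, 1], [2, -3]] = [[211, -195], [130, -114]].

[[211, -195], [130, -114]]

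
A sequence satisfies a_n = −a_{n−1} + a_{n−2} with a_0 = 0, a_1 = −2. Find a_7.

With companion matrix T = [[−1, 1], [1, 0]], [a_n, a_{n−1}]ᵀ = T·[a_{n−1}, a_{n−2}]ᵀ, so [a_7, a_6]ᵀ = T⁶·[a_1, a_0]ᵀ.
T⁶ = [[13, −8], [−8, 5]], giving [a_7, a_6]ᵀ = [[−26], [16]].

−26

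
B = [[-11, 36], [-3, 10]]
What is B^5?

[[-131, 396], [-33, 100]]

tr B = -1 and det B = -2, so the characteristic polynomial is λ² − (-1)λ + (-2) with roots -2 and 1.
Eigenvectors give P = [[4, -3], [1, -1]] with P⁻¹ = [[1, -3], [1, -4]], and B = P·diag(-2, 1)·P⁻¹.
Then B^5 = P·diag(-32, 1)·P⁻¹ = [[-128, -3], [-32, -1]] · [[1, -3], [1, -4]] = [[-131, 396], [-33, 100]].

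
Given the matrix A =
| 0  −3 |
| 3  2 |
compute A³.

A² = [[−9, −6], [6, −5]]
A³ = [[−18, 15], [−15, −28]]

[[−18, 15], [−15, −28]]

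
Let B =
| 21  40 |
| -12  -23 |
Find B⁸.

tr B = -2 and det B = -3, so the characteristic polynomial is λ² − (-2)λ + (-3) with roots 1 and -3.
Eigenvectors give P = [[-2, -5], [1, 3]] with P⁻¹ = [[-3, -5], [1, 2]], and B = P·diag(1, -3)·P⁻¹.
Then B⁸ = P·diag(1, 6561)·P⁻¹ = [[-2, -32805], [1, 19683]] · [[-3, -5], [1, 2]] = [[-32799, -65600], [19680, 39361]].

[[-32799, -65600], [19680, 39361]]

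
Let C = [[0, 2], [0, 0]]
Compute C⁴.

C is strictly triangular, hence nilpotent: C² = 0, so C⁴ = 0.

[[0, 0], [0, 0]]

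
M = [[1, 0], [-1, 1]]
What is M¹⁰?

M = I + N where N = [[0, 0], [-1, 0]] is strictly lower-triangular, so N² = 0.
(I + N)¹⁰ = I + 10·N = [[1, 0], [-10, 1]].

[[1, 0], [-10, 1]]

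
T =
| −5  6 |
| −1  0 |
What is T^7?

[[−6305, 12354], [−2059, 3990]]

tr T = −5 and det T = 6, so the characteristic polynomial is λ² − (−5)λ + (6) with roots −2 and −3.
Eigenvectors give P = [[2, −3], [1, −1]] with P⁻¹ = [[−1, 3], [−1, 2]], and T = P·diag(−2, −3)·P⁻¹.
Then T^7 = P·diag(−128, −2187)·P⁻¹ = [[−256, 6561], [−128, 2187]] · [[−1, 3], [−1, 2]] = [[−6305, 12354], [−2059, 3990]].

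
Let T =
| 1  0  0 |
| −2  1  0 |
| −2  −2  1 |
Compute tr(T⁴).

T = I + N where N = [[0, 0, 0], [−2, 0, 0], [−2, −2, 0]] is strictly lower-triangular, so N³ = 0.
(I + N)⁴ = I + 4·N + 6·N² = [[1, 0, 0], [−8, 1, 0], [16, −8, 1]].

3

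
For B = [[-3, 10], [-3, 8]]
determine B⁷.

[[-10167, 20590], [-6177, 12482]]

tr B = 5 and det B = 6, so the characteristic polynomial is λ² − (5)λ + (6) with roots 3 and 2.
Eigenvectors give P = [[-5, 2], [-3, 1]] with P⁻¹ = [[1, -2], [3, -5]], and B = P·diag(3, 2)·P⁻¹.
Then B⁷ = P·diag(2187, 128)·P⁻¹ = [[-10935, 256], [-6561, 128]] · [[1, -2], [3, -5]] = [[-10167, 20590], [-6177, 12482]].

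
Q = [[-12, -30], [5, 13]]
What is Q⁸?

tr Q = 1 and det Q = -6, so the characteristic polynomial is λ² − (1)λ + (-6) with roots 3 and -2.
Eigenvectors give P = [[-2, -3], [1, 1]] with P⁻¹ = [[1, 3], [-1, -2]], and Q = P·diag(3, -2)·P⁻¹.
Then Q⁸ = P·diag(6561, 256)·P⁻¹ = [[-13122, -768], [6561, 256]] · [[1, 3], [-1, -2]] = [[-12354, -37830], [6305, 19171]].

[[-12354, -37830], [6305, 19171]]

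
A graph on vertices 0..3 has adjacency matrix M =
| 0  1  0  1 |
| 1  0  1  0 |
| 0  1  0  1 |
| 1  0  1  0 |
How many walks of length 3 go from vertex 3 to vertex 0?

4

The number of length-3 walks from vertex 3 to vertex 0 is entry (3,0) of M³, where M is the adjacency matrix.
M² = [[2, 0, 2, 0], [0, 2, 0, 2], [2, 0, 2, 0], [0, 2, 0, 2]]
M³ = [[0, 4, 0, 4], [4, 0, 4, 0], [0, 4, 0, 4], [4, 0, 4, 0]]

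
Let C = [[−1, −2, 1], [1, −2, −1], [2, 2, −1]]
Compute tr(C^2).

2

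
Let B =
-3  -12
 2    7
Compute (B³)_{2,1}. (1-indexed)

26

tr B = 4 and det B = 3, so the characteristic polynomial is λ² − (4)λ + (3) with roots 3 and 1.
Eigenvectors give P = [[-2, 3], [1, -1]] with P⁻¹ = [[1, 3], [1, 2]], and B = P·diag(3, 1)·P⁻¹.
Then B³ = P·diag(27, 1)·P⁻¹ = [[-54, 3], [27, -1]] · [[1, 3], [1, 2]] = [[-51, -156], [26, 79]].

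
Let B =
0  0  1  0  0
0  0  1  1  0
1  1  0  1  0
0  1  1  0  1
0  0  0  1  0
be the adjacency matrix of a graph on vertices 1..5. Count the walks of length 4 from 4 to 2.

The number of length-4 walks from vertex 4 to vertex 2 is entry (4,2) of B⁴, where B is the adjacency matrix.
B² = [[1, 1, 0, 1, 0], [1, 2, 1, 1, 1], [0, 1, 3, 1, 1], [1, 1, 1, 3, 0], [0, 1, 1, 0, 1]]
B³ = [[0, 1, 3, 1, 1], [1, 2, 4, 4, 1], [3, 4, 2, 5, 1], [1, 4, 5, 2, 3], [1, 1, 1, 3, 0]]
B⁴ = [[3, 4, 2, 5, 1], [4, 8, 7, 7, 4], [2, 7, 12, 7, 5], [5, 7, 7, 12, 2], [1, 4, 5, 2, 3]]

7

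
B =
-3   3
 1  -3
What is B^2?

[[12, -18], [-6, 12]]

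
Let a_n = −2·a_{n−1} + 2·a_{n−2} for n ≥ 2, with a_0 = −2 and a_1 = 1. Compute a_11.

With companion matrix T = [[−2, 2], [1, 0]], [a_n, a_{n−1}]ᵀ = T·[a_{n−1}, a_{n−2}]ᵀ, so [a_11, a_10]ᵀ = T¹⁰·[a_1, a_0]ᵀ.
T¹⁰ = [[18272, −13376], [−6688, 4896]], giving [a_11, a_10]ᵀ = [[45024], [−16480]].

45024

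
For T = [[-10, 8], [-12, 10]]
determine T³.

tr T = 0 and det T = -4, so the characteristic polynomial is λ² − (0)λ + (-4) with roots -2 and 2.
Eigenvectors give P = [[1, -2], [1, -3]] with P⁻¹ = [[3, -2], [1, -1]], and T = P·diag(-2, 2)·P⁻¹.
Then T³ = P·diag(-8, 8)·P⁻¹ = [[-8, -16], [-8, -24]] · [[3, -2], [1, -1]] = [[-40, 32], [-48, 40]].

[[-40, 32], [-48, 40]]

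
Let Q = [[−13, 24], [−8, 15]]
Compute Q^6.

[[−2183, 4368], [−1456, 2913]]

tr Q = 2 and det Q = −3, so the characteristic polynomial is λ² − (2)λ + (−3) with roots 3 and −1.
Eigenvectors give P = [[3, −2], [2, −1]] with P⁻¹ = [[−1, 2], [−2, 3]], and Q = P·diag(3, −1)·P⁻¹.
Then Q^6 = P·diag(729, 1)·P⁻¹ = [[2187, −2], [1458, −1]] · [[−1, 2], [−2, 3]] = [[−2183, 4368], [−1456, 2913]].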